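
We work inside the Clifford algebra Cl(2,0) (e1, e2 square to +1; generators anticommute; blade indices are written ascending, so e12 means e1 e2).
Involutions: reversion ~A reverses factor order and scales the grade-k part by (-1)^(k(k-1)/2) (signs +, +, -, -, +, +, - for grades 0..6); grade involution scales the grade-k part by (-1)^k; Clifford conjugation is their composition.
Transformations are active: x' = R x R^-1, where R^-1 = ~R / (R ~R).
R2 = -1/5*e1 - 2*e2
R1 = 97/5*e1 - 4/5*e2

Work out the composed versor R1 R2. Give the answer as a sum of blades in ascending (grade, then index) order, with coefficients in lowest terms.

Distribute over the terms of R1 (each basis-blade product reordered to ascending indices, repeated generators contracted through their squares):
(97/5*e1) R2 = -97/25 - 194/5*e12
(-4/5*e2) R2 = 8/5 - 4/25*e12
Summing the partial products and collecting blades:
Answer: -57/25 - 974/25*e12


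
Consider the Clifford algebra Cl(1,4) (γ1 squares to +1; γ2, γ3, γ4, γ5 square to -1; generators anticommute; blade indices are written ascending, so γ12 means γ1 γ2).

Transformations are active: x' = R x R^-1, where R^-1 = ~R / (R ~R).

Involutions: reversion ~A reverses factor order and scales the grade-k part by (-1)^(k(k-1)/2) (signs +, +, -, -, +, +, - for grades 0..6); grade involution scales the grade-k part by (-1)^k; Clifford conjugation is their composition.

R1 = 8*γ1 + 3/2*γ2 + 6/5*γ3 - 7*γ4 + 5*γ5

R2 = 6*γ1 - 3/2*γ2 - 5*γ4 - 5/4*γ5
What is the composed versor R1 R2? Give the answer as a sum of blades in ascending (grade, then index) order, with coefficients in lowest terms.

Distribute over the terms of R2 (each basis-blade product reordered to ascending indices, repeated generators contracted through their squares):
R1 (6*γ1) = 48 - 9*γ12 - 36/5*γ13 + 42*γ14 - 30*γ15
R1 (-3/2*γ2) = 9/4 - 12*γ12 + 9/5*γ23 - 21/2*γ24 + 15/2*γ25
R1 (-5*γ4) = -35 - 40*γ14 - 15/2*γ24 - 6*γ34 + 25*γ45
R1 (-5/4*γ5) = 25/4 - 10*γ15 - 15/8*γ25 - 3/2*γ35 + 35/4*γ45
Summing the partial products and collecting blades:
Answer: 43/2 - 21*γ12 - 36/5*γ13 + 2*γ14 - 40*γ15 + 9/5*γ23 - 18*γ24 + 45/8*γ25 - 6*γ34 - 3/2*γ35 + 135/4*γ45


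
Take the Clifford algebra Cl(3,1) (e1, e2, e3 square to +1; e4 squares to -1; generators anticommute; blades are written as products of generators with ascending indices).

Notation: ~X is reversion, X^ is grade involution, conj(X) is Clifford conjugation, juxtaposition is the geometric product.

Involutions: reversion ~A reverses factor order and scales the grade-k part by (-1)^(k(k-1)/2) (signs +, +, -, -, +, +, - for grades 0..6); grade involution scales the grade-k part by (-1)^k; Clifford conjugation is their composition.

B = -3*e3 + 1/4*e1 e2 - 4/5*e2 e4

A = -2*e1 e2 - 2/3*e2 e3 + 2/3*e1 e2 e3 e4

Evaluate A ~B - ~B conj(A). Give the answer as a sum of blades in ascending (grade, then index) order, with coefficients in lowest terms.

first term: -1/2 + 2*e2 - 7/10*e1 e3 - 8/5*e1 e4 + 7/10*e3 e4 + 6*e1 e2 e3 + 2*e1 e2 e4
second term: 1/2 + 2*e2 - 7/10*e1 e3 - 8/5*e1 e4 + 7/10*e3 e4 - 6*e1 e2 e3 - 2*e1 e2 e4
Answer: -1 + 12*e1 e2 e3 + 4*e1 e2 e4


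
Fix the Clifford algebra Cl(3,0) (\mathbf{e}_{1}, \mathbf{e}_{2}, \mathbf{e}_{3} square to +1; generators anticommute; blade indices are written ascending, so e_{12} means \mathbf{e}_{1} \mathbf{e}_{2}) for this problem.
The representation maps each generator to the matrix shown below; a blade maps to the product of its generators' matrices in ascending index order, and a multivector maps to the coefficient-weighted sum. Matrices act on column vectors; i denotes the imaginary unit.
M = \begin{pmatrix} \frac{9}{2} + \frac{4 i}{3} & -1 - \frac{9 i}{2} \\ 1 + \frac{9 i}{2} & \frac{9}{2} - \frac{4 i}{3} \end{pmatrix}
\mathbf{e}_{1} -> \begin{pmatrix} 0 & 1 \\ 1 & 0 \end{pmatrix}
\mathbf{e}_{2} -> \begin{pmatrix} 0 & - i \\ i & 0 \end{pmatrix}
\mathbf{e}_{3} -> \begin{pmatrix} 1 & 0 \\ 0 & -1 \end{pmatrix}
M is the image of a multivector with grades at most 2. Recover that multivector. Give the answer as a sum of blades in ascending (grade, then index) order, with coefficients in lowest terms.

Method: 1, rho(e_{1}), rho(e_{2}), rho(e_{3}) form a trace-orthogonal basis of the 2x2 complex matrices (tr(X Y) = 2 if X = Y, else 0), so M = m0*1 + m1*rho(e_{1}) + m2*rho(e_{2}) + m3*rho(e_{3}) with m0 = tr(M)/2 = \frac{9}{2}, m1 = tr(M rho(e_{1}))/2 = 0, m2 = tr(M rho(e_{2}))/2 = \frac{9}{2} - i, m3 = tr(M rho(e_{3}))/2 = \frac{4 i}{3}.
Multiplying table entries, the bivector images are rho(e_{12}) = i*rho(e_{3}), rho(e_{13}) = -i*rho(e_{2}), rho(e_{23}) = i*rho(e_{1}); with real blade coefficients the real parts of m0..m3 are the coefficients of 1, e_{1}, e_{2}, e_{3} and the imaginary parts give the bivectors (e_{23}: Im m1, e_{13}: -Im m2, e_{12}: Im m3).
Answer: \frac{9}{2} + \frac{9}{2} e_{2} + \frac{4}{3} e_{12} + e_{13}


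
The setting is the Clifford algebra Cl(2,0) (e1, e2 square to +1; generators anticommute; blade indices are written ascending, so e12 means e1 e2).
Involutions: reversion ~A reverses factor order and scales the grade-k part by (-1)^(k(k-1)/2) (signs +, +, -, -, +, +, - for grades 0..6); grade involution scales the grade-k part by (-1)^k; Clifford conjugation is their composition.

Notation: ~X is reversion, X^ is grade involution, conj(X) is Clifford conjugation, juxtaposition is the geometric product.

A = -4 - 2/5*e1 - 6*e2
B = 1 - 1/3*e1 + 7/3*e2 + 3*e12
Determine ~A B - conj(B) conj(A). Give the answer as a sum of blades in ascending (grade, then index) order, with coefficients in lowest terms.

first term: -268/15 + 284/15*e1 - 248/15*e2 - 224/15*e12
second term: -268/15 - 284/15*e1 + 248/15*e2 + 224/15*e12
Answer: 568/15*e1 - 496/15*e2 - 448/15*e12


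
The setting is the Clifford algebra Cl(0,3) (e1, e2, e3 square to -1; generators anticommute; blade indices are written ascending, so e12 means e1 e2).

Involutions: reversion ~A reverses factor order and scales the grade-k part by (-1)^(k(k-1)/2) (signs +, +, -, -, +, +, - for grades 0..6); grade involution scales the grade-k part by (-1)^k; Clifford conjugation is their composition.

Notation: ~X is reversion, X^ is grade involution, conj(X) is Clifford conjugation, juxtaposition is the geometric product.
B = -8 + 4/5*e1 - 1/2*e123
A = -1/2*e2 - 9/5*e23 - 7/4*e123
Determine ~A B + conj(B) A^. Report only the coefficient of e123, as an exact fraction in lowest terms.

first term: -7/8 + 9/10*e1 + 4*e2 + 2/5*e12 + 1/4*e13 - 79/5*e23 - 314/25*e123
second term: -7/8 - 9/10*e1 - 4*e2 - 2/5*e12 - 1/4*e13 + 79/5*e23 - 314/25*e123
Answer: -628/25


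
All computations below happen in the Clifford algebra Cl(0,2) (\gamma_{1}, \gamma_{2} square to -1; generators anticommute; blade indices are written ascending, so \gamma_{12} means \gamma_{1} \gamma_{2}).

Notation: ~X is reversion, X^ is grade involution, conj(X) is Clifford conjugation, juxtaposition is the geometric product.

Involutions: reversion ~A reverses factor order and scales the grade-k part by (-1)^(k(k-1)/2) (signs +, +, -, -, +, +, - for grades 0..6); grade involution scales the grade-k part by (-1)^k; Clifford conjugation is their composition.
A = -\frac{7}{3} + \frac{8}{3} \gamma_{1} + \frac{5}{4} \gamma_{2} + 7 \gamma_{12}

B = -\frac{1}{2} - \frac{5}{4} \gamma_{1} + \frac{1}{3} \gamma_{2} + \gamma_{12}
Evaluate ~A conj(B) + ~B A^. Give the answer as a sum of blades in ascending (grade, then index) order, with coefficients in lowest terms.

first term: -\frac{35}{4} - \frac{47}{6} \gamma_{1} - \frac{427}{72} \gamma_{2} + \frac{487}{144} \gamma_{12}
second term: \frac{21}{4} + \frac{16}{3} \gamma_{1} + \frac{811}{72} \gamma_{2} + \frac{185}{144} \gamma_{12}
Answer: -\frac{7}{2} - \frac{5}{2} \gamma_{1} + \frac{16}{3} \gamma_{2} + \frac{14}{3} \gamma_{12}


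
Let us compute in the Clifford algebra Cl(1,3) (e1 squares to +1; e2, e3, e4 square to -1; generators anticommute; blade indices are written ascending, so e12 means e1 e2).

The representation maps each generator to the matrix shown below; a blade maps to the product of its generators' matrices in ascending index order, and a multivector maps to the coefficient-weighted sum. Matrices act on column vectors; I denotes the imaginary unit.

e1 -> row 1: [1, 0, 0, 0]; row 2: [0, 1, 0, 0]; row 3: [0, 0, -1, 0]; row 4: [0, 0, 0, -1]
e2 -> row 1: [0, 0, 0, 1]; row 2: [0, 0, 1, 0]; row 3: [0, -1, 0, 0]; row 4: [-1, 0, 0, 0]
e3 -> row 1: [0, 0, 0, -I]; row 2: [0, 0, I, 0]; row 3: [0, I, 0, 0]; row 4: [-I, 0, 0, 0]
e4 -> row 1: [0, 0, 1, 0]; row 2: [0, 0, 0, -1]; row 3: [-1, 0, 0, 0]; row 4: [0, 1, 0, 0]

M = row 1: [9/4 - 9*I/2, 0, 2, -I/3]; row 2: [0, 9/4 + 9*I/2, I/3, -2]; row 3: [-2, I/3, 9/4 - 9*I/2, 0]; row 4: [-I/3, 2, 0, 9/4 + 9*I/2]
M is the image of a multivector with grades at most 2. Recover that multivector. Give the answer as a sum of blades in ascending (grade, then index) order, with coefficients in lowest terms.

Method: the blade images are trace-orthogonal — tr(rho(e_A) rho(e_B)^-1) = 4 if A = B and 0 otherwise — and rho(e_A)^-1 = (e_A)^2 * rho(e_A) with (e_A)^2 = +1 or -1, so the coefficient of e_A in the preimage is (e_A)^2 * tr(M rho(e_A))/4.
Nonzero projections over blades of grade <= 2: 1: (1)^2 = +1, tr(M 1) = 9, coefficient 9/4; e3: (e3)^2 = -1, tr(M rho(e3)) = -4/3, coefficient 1/3; e4: (e4)^2 = -1, tr(M rho(e4)) = -8, coefficient 2; e23: (e23)^2 = -1, tr(M rho(e23)) = -18, coefficient 9/2. Every other blade of grade <= 2 projects to 0.
Answer: 9/4 + 1/3*e3 + 2*e4 + 9/2*e23


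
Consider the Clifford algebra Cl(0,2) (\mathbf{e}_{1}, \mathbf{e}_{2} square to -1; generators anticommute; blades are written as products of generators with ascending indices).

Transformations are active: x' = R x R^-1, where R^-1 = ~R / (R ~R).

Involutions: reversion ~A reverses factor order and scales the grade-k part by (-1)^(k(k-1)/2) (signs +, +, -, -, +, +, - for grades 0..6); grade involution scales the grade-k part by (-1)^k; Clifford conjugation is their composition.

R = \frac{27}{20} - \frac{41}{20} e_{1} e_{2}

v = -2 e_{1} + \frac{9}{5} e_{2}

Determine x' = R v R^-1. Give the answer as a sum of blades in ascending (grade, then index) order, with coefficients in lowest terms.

~R = \frac{27}{20} + \frac{41}{20} e_{1} e_{2}, and R ~R = \frac{241}{40}, so R^-1 = ~R / (\frac{241}{40}).
R v = \frac{99}{100} e_{1} + \frac{653}{100} e_{2}
Answer: \frac{14723}{6025} e_{1} + \frac{6786}{6025} e_{2}


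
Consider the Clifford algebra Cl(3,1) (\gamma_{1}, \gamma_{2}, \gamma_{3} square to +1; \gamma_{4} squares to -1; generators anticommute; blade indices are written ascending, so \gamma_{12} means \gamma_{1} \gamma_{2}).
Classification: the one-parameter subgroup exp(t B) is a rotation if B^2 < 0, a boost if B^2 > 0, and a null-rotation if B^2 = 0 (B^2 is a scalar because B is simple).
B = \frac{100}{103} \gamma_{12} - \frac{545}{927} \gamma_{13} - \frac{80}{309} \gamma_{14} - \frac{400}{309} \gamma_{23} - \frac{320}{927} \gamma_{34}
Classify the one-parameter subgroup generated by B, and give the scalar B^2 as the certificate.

B^2 term by term: the squares give (\frac{100}{103})^2*(\gamma_{12})^2 + (-\frac{545}{927})^2*(\gamma_{13})^2 + (-\frac{80}{309})^2*(\gamma_{14})^2 + (-\frac{400}{309})^2*(\gamma_{23})^2 + (-\frac{320}{927})^2*(\gamma_{34})^2 = \frac{10000}{10609}*(-1) + \frac{297025}{859329}*(-1) + \frac{6400}{95481}*(+1) + \frac{160000}{95481}*(-1) + \frac{102400}{859329}*(+1) = -\frac{25}{9} (each basis 2-blade squares to minus the product of its generators' squares); cross terms between blades sharing an index anticommute and cancel; the commuting (index-disjoint) pairs give grade-4 terms 2*c*c'*(blade product), which cancel blade by blade — \gamma_{1234}: -\frac{64000}{95481} + \frac{64000}{95481} = 0 — confirming B is simple. So B^2 = -\frac{25}{9}.
Answer: rotation, certificate B^2 = -\frac{25}{9}. B^2 = -\frac{25}{9} is basis-independent, so its sign is the whole story.


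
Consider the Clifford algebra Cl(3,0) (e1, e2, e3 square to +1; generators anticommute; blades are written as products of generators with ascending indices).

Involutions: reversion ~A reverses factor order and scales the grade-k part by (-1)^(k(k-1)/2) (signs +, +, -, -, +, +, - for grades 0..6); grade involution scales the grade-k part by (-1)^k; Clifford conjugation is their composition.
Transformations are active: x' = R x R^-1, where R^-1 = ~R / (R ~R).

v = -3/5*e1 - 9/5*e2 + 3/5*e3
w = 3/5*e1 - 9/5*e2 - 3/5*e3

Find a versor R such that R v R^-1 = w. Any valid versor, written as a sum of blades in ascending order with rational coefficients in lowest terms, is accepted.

Construction: equal norms (both 99/25) license R = v + w = -18/5*e2 — nothing changes along that direction, while (v - w)/2 changes sign, so v maps onto w.
Answer: -18/5*e2


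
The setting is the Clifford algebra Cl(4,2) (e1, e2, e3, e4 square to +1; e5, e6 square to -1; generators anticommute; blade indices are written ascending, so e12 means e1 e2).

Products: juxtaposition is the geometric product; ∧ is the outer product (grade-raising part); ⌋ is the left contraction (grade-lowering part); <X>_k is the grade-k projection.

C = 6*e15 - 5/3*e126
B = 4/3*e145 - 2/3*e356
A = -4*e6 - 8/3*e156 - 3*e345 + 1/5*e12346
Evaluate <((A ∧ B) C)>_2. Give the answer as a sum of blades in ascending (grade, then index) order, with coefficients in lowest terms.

step 1: 16/3*e1456
step 2: -32*e46 + 80/9*e245
step 3: -32*e46
Answer: -32*e46


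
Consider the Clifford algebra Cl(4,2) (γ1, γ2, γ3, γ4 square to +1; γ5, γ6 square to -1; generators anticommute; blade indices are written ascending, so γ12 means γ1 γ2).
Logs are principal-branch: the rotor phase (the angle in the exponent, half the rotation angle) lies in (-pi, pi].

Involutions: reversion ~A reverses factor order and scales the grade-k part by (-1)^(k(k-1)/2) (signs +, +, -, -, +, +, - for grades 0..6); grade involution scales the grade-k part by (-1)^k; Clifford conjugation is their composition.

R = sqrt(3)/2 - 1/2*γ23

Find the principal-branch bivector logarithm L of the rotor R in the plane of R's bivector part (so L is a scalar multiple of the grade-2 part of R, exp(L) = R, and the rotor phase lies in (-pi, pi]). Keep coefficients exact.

The scalar part of R is sqrt(3)/2, so the principal-branch rotor phase is pinned; divide the bivector part by its sine to get the unit plane — L is the phase times that plane.
Concretely: cos(phase) = sqrt(3)/2 gives phase = ±pi/6, and since phase/sin(phase) is even the sign is immaterial: L = (phase/sin(phase)) * <R>_2 = (pi/3) * <R>_2.
Answer: -pi/6*γ23


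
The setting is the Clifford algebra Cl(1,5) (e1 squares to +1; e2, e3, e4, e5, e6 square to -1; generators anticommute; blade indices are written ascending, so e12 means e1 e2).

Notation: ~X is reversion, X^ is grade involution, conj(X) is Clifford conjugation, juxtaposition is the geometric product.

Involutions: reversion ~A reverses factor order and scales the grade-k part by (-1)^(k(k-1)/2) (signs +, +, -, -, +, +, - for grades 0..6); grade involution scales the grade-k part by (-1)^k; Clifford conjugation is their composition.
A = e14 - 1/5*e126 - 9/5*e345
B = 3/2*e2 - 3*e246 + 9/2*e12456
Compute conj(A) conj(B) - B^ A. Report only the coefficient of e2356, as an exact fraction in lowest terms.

first term: 3/5*e14 + 3/10*e16 - 9/10*e45 - 3/2*e124 + 3*e126 - 9/2*e256 - 81/10*e1236 - 27/10*e2345 - 27/5*e2356
second term: 3/5*e14 + 3/10*e16 - 9/10*e45 + 3/2*e124 - 3*e126 + 9/2*e256 + 81/10*e1236 + 27/10*e2345 + 27/5*e2356
Answer: -54/5


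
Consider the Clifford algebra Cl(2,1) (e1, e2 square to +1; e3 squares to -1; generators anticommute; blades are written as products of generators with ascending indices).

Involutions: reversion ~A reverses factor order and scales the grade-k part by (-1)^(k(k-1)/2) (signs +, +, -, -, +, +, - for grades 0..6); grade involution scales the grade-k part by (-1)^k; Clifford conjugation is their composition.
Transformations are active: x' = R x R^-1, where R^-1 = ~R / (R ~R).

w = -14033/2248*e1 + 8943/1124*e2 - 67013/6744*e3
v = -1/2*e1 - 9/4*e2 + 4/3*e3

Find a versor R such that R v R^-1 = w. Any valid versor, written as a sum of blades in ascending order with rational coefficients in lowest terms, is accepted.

Key observation: q(v) = q(w) = 509/144 (sandwiches preserve the norm), so R = v + w = -15157/2248*e1 + 3207/562*e2 - 58021/6744*e3 works whenever it is invertible — the component of v along it is kept and (v - w)/2 reverses, sending v to w.
Answer: -15157/2248*e1 + 3207/562*e2 - 58021/6744*e3


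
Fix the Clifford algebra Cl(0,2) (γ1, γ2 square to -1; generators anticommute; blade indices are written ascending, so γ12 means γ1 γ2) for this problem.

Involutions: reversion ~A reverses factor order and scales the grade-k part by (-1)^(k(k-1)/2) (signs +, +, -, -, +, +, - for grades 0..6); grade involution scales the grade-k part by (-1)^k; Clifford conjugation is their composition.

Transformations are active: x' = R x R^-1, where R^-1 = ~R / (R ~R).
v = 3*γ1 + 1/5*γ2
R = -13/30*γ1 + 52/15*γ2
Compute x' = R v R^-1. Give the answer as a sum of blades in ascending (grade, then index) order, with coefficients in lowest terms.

~R = -13/30*γ1 + 52/15*γ2, and R ~R = -2197/180, so R^-1 = ~R / (-2197/180).
R v = 91/150 - 1573/150*γ12
Answer: -961/325*γ1 - 177/325*γ2


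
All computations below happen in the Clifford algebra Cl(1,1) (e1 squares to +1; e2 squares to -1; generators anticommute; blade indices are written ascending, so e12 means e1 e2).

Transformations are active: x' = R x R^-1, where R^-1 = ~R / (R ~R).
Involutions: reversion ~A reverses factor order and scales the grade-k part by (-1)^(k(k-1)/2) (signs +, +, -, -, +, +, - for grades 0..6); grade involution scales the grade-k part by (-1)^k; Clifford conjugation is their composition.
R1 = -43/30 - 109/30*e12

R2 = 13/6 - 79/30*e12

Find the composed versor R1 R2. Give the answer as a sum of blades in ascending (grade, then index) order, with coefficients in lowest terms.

Distribute over the terms of R1 (each basis-blade product reordered to ascending indices, repeated generators contracted through their squares):
(-43/30) R2 = -559/180 + 3397/900*e12
(-109/30*e12) R2 = 8611/900 - 1417/180*e12
Summing the partial products and collecting blades:
Answer: 1454/225 - 922/225*e12


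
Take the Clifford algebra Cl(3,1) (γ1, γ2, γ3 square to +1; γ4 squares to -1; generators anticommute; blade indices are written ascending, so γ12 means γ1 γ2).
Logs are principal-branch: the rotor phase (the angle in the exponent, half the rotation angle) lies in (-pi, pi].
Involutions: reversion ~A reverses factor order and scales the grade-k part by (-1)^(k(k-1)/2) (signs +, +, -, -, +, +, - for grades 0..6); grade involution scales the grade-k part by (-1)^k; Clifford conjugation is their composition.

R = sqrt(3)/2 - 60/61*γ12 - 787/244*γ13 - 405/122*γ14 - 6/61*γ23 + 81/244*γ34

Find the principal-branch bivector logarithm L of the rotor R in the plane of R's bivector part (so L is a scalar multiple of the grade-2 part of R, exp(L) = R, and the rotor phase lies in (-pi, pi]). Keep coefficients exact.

The scalar part of R is sqrt(3)/2, which fixes the principal-branch rotor phase; the unit plane is then the bivector part divided by the sine of that phase, and L is that plane scaled by the phase.
Concretely: cos(phase) = sqrt(3)/2 gives phase = ±pi/6, and since phase/sin(phase) is even the sign is immaterial: L = (phase/sin(phase)) * <R>_2 = (pi/3) * <R>_2.
Answer: -20*pi/61*γ12 - 787*pi/732*γ13 - 135*pi/122*γ14 - 2*pi/61*γ23 + 27*pi/244*γ34


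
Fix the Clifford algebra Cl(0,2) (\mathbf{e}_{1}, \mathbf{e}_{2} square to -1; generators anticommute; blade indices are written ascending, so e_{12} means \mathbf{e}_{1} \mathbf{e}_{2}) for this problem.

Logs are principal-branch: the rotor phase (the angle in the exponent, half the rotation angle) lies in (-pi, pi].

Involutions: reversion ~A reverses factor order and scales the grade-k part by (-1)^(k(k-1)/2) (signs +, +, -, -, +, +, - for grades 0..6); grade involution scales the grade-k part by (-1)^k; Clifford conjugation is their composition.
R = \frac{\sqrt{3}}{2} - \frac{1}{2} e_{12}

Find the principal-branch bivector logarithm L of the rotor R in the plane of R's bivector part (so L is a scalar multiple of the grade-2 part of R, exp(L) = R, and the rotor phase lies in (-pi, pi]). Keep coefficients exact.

The scalar part of R is \frac{\sqrt{3}}{2}, and that scalar determines the rotor phase on the principal branch; recovering the unit plane as bivector-part over sine of the phase gives L = phase * plane.
Concretely: cos(phase) = \frac{\sqrt{3}}{2} gives phase = ±\frac{\pi}{6}, and since phase/sin(phase) is even the sign is immaterial: L = (phase/sin(phase)) * <R>_2 = (\frac{\pi}{3}) * <R>_2.
Answer: - \frac{\pi}{6} e_{12}


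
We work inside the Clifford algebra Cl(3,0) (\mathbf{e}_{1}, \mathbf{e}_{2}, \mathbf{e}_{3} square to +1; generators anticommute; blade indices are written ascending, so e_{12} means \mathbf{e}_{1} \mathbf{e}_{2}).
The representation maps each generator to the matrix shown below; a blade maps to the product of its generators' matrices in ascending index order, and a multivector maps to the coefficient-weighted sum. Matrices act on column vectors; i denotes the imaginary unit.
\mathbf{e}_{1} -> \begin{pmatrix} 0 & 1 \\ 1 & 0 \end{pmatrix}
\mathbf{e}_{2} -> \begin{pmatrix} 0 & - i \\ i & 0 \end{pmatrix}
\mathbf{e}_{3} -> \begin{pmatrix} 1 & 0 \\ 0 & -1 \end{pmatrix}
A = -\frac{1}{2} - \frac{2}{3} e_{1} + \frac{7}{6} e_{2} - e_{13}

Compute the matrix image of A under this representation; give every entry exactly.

Bivector images (products of the table entries): rho(e_{13}) = rho(\mathbf{e}_{1})rho(\mathbf{e}_{3}) = \begin{pmatrix} 0 & -1 \\ 1 & 0 \end{pmatrix}.
M = (-\frac{1}{2})*1 + (-\frac{2}{3})*rho(e_{1}) + (\frac{7}{6})*rho(e_{2}) + (-1)*rho(e_{13}), summed entrywise (1 is the identity matrix):
Answer: \begin{pmatrix} - \frac{1}{2} & \frac{1}{3} - \frac{7 i}{6} \\ - \frac{5}{3} + \frac{7 i}{6} & - \frac{1}{2} \end{pmatrix}


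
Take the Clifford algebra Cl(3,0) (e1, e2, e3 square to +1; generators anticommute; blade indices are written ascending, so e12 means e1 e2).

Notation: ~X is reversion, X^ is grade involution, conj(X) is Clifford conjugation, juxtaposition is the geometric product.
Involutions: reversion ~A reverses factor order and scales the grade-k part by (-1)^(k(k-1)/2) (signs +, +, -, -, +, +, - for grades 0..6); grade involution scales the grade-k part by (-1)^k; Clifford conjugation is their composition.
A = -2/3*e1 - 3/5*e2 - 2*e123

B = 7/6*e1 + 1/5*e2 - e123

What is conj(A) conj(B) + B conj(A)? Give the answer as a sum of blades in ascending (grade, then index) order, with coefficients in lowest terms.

first term: -652/225 + 17/30*e12 + 1/5*e13 + 5/3*e23
second term: -248/225 + 17/30*e12 + e13 - 3*e23
Answer: -4 + 17/15*e12 + 6/5*e13 - 4/3*e23


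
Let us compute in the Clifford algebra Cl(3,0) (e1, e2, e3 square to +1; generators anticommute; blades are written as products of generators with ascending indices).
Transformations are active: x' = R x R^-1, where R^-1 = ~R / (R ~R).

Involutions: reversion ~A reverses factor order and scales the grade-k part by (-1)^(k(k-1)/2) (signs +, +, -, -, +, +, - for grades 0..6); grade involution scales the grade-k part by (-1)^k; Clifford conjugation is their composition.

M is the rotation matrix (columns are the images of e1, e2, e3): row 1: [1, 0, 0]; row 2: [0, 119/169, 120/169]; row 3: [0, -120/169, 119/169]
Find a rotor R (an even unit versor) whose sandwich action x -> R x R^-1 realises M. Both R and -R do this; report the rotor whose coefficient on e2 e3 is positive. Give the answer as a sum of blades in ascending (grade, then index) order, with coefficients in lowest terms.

Method: write R = a + b12*e1 e2 + b13*e1 e3 + b23*e2 e3 with a^2 + b12^2 + b13^2 + b23^2 = 1 (so R^-1 = ~R). Expanding the columns R e_j ~R gives tr M = 4a^2 - 1 and, from the antisymmetric part, M21 - M12 = -4a*b12, M13 - M31 = 4a*b13, M32 - M23 = -4a*b23.
Here tr M = 407/169, so a^2 = (1 + tr M)/4 = 144/169 and a = ±12/13. Taking a = 12/13: M21 - M12 = 0, M13 - M31 = 0, M32 - M23 = -240/169, giving b12 = 0, b13 = 0, b23 = 5/13, i.e. R = 12/13 + 5/13*e2 e3.
Its e2 e3 coefficient is already positive.
Answer: 12/13 + 5/13*e2 e3. Sheet selection: the two-to-one cover makes ±R indistinguishable at the matrix level (trace 407/169), so uniqueness comes from the required sign on e2 e3.


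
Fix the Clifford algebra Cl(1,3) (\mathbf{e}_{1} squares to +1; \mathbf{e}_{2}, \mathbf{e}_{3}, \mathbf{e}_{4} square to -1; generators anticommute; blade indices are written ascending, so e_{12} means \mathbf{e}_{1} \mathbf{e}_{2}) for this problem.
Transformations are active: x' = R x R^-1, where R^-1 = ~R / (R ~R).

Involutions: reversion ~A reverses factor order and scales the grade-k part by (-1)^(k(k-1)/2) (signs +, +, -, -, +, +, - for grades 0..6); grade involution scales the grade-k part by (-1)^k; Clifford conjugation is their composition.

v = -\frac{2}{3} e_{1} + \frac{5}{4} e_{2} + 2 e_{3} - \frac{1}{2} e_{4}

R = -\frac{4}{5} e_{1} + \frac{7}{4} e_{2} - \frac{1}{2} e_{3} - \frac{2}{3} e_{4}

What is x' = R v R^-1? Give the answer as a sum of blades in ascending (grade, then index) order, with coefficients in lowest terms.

~R = -\frac{4}{5} e_{1} + \frac{7}{4} e_{2} - \frac{1}{2} e_{3} - \frac{2}{3} e_{4}, and R ~R = -\frac{11221}{3600}, so R^-1 = ~R / (-\frac{11221}{3600}).
R v = -\frac{79}{80} + \frac{1}{6} e_{12} - \frac{29}{15} e_{13} - \frac{2}{45} e_{14} + \frac{33}{8} e_{23} - \frac{1}{24} e_{24} + \frac{19}{12} e_{34}
Answer: \frac{5378}{33663} e_{1} - \frac{905}{6412} e_{2} - \frac{25997}{11221} e_{3} + \frac{1741}{22442} e_{4}


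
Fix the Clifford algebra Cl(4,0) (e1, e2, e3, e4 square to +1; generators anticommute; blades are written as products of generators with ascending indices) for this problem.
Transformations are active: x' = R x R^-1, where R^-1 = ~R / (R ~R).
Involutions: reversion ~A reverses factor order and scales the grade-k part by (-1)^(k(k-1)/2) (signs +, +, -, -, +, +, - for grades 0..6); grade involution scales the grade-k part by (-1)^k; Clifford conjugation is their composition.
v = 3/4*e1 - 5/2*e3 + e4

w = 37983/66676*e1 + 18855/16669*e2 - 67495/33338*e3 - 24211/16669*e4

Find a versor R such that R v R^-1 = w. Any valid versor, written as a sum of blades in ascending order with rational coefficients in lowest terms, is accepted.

Since q(v) = q(w) = 125/16, the sum R = v + w = 43995/33338*e1 + 18855/16669*e2 - 75420/16669*e3 - 7542/16669*e4 does the job whenever invertible.
Answer: 43995/33338*e1 + 18855/16669*e2 - 75420/16669*e3 - 7542/16669*e4


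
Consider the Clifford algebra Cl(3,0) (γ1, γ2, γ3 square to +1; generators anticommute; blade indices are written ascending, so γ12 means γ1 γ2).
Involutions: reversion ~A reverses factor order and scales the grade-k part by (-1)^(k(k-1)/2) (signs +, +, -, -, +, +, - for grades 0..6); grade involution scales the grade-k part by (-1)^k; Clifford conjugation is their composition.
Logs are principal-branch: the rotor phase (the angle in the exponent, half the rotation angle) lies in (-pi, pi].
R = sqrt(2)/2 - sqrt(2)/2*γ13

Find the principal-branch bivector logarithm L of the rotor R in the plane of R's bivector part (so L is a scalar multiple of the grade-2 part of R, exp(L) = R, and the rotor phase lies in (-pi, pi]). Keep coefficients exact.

The scalar part of R is sqrt(2)/2, so the principal-branch rotor phase is pinned; divide the bivector part by its sine to get the unit plane — L is the phase times that plane.
Concretely: cos(phase) = sqrt(2)/2 gives phase = ±pi/4, and since phase/sin(phase) is even the sign is immaterial: L = (phase/sin(phase)) * <R>_2 = (sqrt(2)*pi/4) * <R>_2.
Answer: -pi/4*γ13


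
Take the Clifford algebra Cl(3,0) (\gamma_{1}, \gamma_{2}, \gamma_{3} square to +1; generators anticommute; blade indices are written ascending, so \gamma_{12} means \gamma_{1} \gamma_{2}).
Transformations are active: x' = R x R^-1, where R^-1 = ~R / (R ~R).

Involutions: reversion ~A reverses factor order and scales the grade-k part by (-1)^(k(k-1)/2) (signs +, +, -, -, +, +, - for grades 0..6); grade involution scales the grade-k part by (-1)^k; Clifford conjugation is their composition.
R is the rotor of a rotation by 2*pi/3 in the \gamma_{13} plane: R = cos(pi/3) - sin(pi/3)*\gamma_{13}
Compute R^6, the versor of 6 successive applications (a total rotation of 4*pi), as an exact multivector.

Rotor phase runs at HALF the rotation angle; powers of one rotor simply add phase, so after 6 steps in \gamma_{13} the phase is 6*pi/3 = 2 \pi and R^6 = cos(2 \pi) - sin(2 \pi)*\gamma_{13}.
cos(2 \pi) = 1 and sin(2 \pi) = 0, so R^6 = 1. The total rotation 4*pi is 2 full turns, so every vector returns to itself, yet the rotor is +1, back on the identity sheet (an even number of 2*pi turns).
Answer: 1


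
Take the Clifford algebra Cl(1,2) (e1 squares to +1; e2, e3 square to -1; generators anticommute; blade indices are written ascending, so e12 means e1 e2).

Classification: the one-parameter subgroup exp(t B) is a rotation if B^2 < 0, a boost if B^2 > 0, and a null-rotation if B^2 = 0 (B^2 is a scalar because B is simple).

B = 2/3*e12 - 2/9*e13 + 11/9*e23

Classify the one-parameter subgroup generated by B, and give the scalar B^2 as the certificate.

B^2 term by term: the squares give (2/3)^2*(e12)^2 + (-2/9)^2*(e13)^2 + (11/9)^2*(e23)^2 = 4/9*(+1) + 4/81*(+1) + 121/81*(-1) = -1 (each basis 2-blade squares to minus the product of its generators' squares); cross terms between blades sharing an index anticommute and cancel. So B^2 = -1.
Answer: rotation, certificate B^2 = -1. One invariant decides it: the square -1 survives every conjugation, and its sign is exactly the classification.


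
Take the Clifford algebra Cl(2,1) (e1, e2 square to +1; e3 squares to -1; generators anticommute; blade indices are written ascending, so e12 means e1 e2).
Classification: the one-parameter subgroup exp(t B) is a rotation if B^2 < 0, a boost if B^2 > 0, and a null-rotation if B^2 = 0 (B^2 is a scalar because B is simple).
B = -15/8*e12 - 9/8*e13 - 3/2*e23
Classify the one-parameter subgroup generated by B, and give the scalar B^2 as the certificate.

B^2 term by term: the squares give (-15/8)^2*(e12)^2 + (-9/8)^2*(e13)^2 + (-3/2)^2*(e23)^2 = 225/64*(-1) + 81/64*(+1) + 9/4*(+1) = 0 (each basis 2-blade squares to minus the product of its generators' squares); cross terms between blades sharing an index anticommute and cancel. So B^2 = 0.
Answer: null-rotation, certificate B^2 = 0. Key observation: B^2 = 0 is a conjugation invariant, so its sign decides the class regardless of the surface form of B.


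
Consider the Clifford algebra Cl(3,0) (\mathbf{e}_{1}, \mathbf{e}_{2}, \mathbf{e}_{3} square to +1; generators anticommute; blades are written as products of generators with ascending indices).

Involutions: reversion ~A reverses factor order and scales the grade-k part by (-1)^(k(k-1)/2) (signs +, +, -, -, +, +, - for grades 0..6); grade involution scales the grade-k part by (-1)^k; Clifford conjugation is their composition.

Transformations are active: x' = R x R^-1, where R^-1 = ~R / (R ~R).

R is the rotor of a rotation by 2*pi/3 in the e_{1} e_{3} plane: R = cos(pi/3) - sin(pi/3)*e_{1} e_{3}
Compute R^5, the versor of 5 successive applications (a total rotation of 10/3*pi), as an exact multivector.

Because a rotor carries half the rotation angle, composing 5 copies of this e_{1} e_{3}-plane rotor multiplies the phase: 5*(pi/3) = \frac{5 \pi}{3}, hence R^5 = cos(\frac{5 \pi}{3}) - sin(\frac{5 \pi}{3})*e_{1} e_{3}.
cos(\frac{5 \pi}{3}) = \frac{1}{2} and sin(\frac{5 \pi}{3}) = - \frac{\sqrt{3}}{2}, so R^5 = \frac{1}{2} + \frac{\sqrt{3}}{2} e_{1} e_{3}. The net rotation is 4/3*pi (after discarding 1 full turn, each of which contributes a factor -1 to the rotor); the rotor keeps the half-angle phase exactly.
Answer: \frac{1}{2} + \frac{\sqrt{3}}{2} e_{1} e_{3}


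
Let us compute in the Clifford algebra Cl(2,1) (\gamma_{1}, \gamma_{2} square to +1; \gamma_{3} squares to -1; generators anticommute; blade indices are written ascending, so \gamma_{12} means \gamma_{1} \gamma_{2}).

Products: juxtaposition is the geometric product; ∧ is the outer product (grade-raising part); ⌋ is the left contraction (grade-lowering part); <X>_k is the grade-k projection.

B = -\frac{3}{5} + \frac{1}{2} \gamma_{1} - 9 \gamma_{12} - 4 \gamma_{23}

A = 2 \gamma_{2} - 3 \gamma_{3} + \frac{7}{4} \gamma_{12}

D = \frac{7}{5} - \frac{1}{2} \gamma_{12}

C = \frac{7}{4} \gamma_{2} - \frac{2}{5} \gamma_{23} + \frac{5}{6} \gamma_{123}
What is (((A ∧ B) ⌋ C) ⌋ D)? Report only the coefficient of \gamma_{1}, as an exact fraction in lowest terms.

step 1: -\frac{6}{5} \gamma_{2} + \frac{9}{5} \gamma_{3} - \frac{41}{20} \gamma_{12} + \frac{3}{2} \gamma_{13} + 27 \gamma_{123}
step 2: \frac{102}{5} - \frac{197}{100} \gamma_{2} + \frac{1313}{600} \gamma_{3} - \frac{3}{2} \gamma_{12} + \gamma_{13}
step 3: \frac{2781}{100} - \frac{197}{200} \gamma_{1} - \frac{51}{5} \gamma_{12}
Answer: -\frac{197}{200}


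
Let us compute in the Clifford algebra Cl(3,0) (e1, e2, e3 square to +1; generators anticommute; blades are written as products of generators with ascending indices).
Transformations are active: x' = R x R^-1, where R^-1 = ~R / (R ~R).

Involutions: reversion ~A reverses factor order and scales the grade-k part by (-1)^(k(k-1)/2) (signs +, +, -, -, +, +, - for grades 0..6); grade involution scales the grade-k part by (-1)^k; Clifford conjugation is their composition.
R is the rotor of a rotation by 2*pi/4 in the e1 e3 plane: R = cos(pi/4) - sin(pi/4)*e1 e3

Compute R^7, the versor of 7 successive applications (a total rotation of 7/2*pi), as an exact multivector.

Half-angle bookkeeping: 7 applications in e1 e3 add up to rotor phase 7*pi/4 = 7*pi/4, so R^7 = cos(7*pi/4) - sin(7*pi/4)*e1 e3.
cos(7*pi/4) = sqrt(2)/2 and sin(7*pi/4) = -sqrt(2)/2, so R^7 = sqrt(2)/2 + sqrt(2)/2*e1 e3. The net rotation is 3/2*pi (after discarding 1 full turn, each of which contributes a factor -1 to the rotor); the rotor keeps the half-angle phase exactly.
Answer: sqrt(2)/2 + sqrt(2)/2*e1 e3


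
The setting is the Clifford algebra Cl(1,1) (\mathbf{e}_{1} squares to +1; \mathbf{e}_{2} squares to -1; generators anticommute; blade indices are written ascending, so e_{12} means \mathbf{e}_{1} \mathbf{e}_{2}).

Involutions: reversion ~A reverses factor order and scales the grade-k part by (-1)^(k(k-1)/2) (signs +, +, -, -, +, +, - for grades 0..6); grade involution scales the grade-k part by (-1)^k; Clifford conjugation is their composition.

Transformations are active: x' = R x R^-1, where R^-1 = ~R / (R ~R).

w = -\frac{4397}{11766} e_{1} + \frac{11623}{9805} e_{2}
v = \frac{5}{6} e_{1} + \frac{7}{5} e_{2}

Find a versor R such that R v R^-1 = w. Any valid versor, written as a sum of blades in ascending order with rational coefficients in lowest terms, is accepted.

A norm check does it: q(v) = q(w) = -\frac{1139}{900}, hence R = v + w = \frac{2704}{5883} e_{1} + \frac{5070}{1961} e_{2} realises the map — parallel part kept, (v - w)/2 negated, v carried to w.
Answer: \frac{2704}{5883} e_{1} + \frac{5070}{1961} e_{2}


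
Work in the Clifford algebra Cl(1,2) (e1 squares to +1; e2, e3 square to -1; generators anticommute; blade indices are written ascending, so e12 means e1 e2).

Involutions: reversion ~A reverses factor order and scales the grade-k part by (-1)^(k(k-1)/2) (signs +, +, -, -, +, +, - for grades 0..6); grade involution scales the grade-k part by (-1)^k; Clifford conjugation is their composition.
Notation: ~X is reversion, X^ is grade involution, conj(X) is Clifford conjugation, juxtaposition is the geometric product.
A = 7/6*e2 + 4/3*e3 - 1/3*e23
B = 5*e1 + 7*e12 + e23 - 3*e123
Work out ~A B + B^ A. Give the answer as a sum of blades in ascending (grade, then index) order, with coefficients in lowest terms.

first term: -1/3 + 55/6*e1 + 4/3*e2 - 7/6*e3 - 11/6*e12 - 47/6*e13 + 11*e123
second term: 1/3 - 43/6*e1 - 4/3*e2 + 7/6*e3 - 59/6*e12 - 5/6*e13 + 11*e123
Answer: 2*e1 - 35/3*e12 - 26/3*e13 + 22*e123


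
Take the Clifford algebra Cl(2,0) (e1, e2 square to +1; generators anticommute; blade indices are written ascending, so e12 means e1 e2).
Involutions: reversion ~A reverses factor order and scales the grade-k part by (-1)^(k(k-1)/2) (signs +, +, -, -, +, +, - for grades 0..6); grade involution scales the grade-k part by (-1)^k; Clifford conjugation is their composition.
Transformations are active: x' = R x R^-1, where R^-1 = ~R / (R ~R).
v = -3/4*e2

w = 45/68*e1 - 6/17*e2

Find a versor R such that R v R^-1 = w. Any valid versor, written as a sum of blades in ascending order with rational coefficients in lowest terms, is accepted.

R = v + w = 45/68*e1 - 75/68*e2 works: the equal norms (9/16) guarantee its sandwich swaps v into w.
Answer: 45/68*e1 - 75/68*e2


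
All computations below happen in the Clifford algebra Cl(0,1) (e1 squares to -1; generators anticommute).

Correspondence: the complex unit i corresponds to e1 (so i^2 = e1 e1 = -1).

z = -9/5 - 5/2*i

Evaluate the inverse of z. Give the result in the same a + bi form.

In blades: z = -9/5 - 5/2*e1.
With qbar = -9/5 + 5/2*e1 (scalar fixed, mapped units negated), z qbar = 949/100 (the sum of squared coefficients), so z^-1 = qbar / (949/100) = -180/949 + 250/949*e1; translating back:
Answer: -180/949 + 250/949*i


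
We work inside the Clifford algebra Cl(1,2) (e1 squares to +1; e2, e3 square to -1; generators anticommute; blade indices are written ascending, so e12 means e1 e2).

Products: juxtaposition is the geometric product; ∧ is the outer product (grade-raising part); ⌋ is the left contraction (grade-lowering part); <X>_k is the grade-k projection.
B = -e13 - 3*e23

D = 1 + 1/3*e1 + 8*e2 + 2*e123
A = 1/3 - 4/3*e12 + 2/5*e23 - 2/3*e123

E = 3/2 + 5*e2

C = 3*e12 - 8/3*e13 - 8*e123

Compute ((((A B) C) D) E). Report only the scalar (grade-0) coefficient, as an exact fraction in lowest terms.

step 1: 6/5 - 2*e1 - 2/3*e2 + 2/5*e12 - 13/3*e13 - 7/3*e23
step 2: 574/45 - 62/3*e1 - 122/3*e2 + 32/15*e3 - 118/45*e12 - 73/15*e13 + 61/15*e23 - 512/45*e123
step 3: 15928/45 - 482/135*e1 + 9718/135*e2 + 1397/45*e3 - 476/3*e12 - 2669/15*e13 - 7847/135*e23 + 2449/45*e123
step 4: 23086/135 + 35459/45*e1 + 84499/45*e2 - 65897/270*e3 - 6908/27*e12 + 469/90*e13 - 21817/90*e23 + 9713/10*e123
Answer: 23086/135


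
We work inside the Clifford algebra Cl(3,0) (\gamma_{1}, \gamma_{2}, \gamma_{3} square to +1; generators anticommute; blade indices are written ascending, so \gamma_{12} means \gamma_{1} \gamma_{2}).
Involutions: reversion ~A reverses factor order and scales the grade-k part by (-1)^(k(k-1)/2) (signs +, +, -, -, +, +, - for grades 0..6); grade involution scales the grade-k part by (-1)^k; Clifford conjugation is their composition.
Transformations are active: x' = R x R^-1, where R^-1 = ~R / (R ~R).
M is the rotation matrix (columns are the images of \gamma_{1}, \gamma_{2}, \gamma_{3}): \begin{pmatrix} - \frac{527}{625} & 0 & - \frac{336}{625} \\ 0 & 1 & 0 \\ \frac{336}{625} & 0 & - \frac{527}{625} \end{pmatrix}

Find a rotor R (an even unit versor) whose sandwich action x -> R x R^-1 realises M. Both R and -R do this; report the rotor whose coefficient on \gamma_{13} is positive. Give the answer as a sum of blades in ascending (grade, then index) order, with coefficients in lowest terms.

Method: write R = a + b12*\gamma_{12} + b13*\gamma_{13} + b23*\gamma_{23} with a^2 + b12^2 + b13^2 + b23^2 = 1 (so R^-1 = ~R). Expanding the columns R e_j ~R gives tr M = 4a^2 - 1 and, from the antisymmetric part, M21 - M12 = -4a*b12, M13 - M31 = 4a*b13, M32 - M23 = -4a*b23.
Here tr M = -\frac{429}{625}, so a^2 = (1 + tr M)/4 = \frac{49}{625} and a = ±\frac{7}{25}. Taking a = \frac{7}{25}: M21 - M12 = 0, M13 - M31 = -\frac{672}{625}, M32 - M23 = 0, giving b12 = 0, b13 = -\frac{24}{25}, b23 = 0, i.e. R = \frac{7}{25} - \frac{24}{25} \gamma_{13}.
Its \gamma_{13} coefficient is negative, so report the other preimage -R.
Answer: -\frac{7}{25} + \frac{24}{25} \gamma_{13}. Why the constraint matters: R and -R act identically through the sandwich — M has trace -\frac{429}{625} either way — so only the sign condition on \gamma_{13} picks one of the two preimages.
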